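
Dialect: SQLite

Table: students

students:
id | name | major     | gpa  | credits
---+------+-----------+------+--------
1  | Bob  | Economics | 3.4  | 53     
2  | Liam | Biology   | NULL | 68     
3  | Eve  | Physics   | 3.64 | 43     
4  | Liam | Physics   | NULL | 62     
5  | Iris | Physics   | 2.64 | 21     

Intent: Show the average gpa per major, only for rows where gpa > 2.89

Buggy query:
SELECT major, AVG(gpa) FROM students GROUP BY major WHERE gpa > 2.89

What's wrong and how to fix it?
Bug: WHERE cannot follow GROUP BY

Fix: Move the WHERE clause before GROUP BY

Corrected query:
SELECT major, AVG(gpa) FROM students WHERE gpa > 2.89 GROUP BY major

Result:
major     | AVG(gpa)
----------+---------
Economics | 3.4     
Physics   | 3.64    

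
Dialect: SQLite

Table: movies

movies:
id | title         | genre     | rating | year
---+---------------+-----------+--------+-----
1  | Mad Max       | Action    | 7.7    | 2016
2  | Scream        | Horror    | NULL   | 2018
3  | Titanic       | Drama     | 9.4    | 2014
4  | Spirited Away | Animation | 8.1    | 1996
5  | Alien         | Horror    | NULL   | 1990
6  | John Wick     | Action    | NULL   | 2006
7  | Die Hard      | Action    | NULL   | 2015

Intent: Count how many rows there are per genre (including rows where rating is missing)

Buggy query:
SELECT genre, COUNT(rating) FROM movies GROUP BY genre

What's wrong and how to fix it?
Bug: COUNT(rating) skips NULLs, so groups with missing rating are undercounted

Fix: Replace COUNT(rating) with COUNT(*)

Corrected query:
SELECT genre, COUNT(*) FROM movies GROUP BY genre

Result:
genre     | COUNT(*)
----------+---------
Action    | 3       
Animation | 1       
Drama     | 1       
Horror    | 2       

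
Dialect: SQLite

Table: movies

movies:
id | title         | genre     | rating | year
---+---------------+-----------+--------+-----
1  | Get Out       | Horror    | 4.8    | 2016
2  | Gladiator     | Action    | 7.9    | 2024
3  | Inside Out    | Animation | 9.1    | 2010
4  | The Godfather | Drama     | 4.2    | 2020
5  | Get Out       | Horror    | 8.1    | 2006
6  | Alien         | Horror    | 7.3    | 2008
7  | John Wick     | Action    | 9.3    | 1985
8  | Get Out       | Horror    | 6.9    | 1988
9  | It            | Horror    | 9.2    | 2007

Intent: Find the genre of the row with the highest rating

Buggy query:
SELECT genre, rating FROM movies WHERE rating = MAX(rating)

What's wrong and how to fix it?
Bug: WHERE is evaluated per row; an aggregate over the whole table isn't defined there

Fix: Use a subquery: WHERE rating = (SELECT MAX(rating) FROM movies)

Corrected query:
SELECT genre, rating FROM movies WHERE rating = (SELECT MAX(rating) FROM movies)

Result:
genre  | rating
-------+-------
Action | 9.3   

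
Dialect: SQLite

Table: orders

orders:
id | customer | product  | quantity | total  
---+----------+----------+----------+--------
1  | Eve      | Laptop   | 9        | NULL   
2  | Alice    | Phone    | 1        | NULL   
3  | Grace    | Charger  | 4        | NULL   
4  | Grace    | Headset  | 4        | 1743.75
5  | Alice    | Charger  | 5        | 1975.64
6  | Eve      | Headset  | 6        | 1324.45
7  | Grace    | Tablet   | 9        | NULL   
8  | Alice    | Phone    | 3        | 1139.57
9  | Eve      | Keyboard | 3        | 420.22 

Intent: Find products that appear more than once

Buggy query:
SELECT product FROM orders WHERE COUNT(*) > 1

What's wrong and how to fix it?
Bug: COUNT(*) is an aggregate and cannot be used in WHERE

Fix: Group first, then use HAVING for the count condition

Corrected query:
SELECT product FROM orders GROUP BY product HAVING COUNT(*) > 1

Result:
product
-------
Charger
Headset
Phone  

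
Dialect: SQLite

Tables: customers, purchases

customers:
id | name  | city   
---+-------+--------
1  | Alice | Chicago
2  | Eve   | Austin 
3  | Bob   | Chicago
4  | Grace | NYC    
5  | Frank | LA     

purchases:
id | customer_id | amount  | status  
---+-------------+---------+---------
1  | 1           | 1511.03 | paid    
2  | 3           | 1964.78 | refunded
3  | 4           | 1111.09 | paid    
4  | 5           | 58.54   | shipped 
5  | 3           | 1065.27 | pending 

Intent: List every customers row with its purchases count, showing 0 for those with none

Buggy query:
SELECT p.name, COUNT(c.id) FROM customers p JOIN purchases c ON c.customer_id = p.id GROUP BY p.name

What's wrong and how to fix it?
Bug: An inner join excludes parents with zero children

Fix: Switch to LEFT JOIN to retain unmatched parent rows

Corrected query:
SELECT p.name, COUNT(c.id) FROM customers p LEFT JOIN purchases c ON c.customer_id = p.id GROUP BY p.name

Result:
name  | COUNT(c.id)
------+------------
Alice | 1          
Bob   | 2          
Eve   | 0          
Frank | 1          
Grace | 1          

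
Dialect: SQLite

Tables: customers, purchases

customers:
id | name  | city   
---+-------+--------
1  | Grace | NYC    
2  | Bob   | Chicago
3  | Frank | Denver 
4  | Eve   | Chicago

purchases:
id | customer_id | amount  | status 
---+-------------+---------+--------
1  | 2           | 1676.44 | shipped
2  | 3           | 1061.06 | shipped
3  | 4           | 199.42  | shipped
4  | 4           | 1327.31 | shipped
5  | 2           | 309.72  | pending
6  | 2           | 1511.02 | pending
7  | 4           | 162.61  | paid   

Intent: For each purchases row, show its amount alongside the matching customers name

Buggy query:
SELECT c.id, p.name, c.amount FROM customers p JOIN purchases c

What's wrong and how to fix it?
Bug: JOIN with no ON clause produces a cartesian product; every purchases row pairs with every customers row

Fix: Add ON c.customer_id = p.id to the JOIN

Corrected query:
SELECT c.id, p.name, c.amount FROM customers p JOIN purchases c ON c.customer_id = p.id

Result:
id | name  | amount 
---+-------+--------
1  | Bob   | 1676.44
2  | Frank | 1061.06
3  | Eve   | 199.42 
4  | Eve   | 1327.31
5  | Bob   | 309.72 
6  | Bob   | 1511.02
7  | Eve   | 162.61 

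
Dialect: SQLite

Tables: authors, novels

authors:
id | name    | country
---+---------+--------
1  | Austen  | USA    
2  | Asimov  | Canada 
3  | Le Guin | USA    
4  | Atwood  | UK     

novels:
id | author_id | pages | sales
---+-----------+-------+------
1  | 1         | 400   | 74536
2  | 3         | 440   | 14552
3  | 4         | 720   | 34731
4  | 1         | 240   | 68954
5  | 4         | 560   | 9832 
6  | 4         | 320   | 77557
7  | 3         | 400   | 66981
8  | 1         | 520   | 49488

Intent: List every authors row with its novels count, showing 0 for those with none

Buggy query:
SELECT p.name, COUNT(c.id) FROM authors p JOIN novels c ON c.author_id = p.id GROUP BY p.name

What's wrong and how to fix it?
Bug: INNER JOIN drops authors rows that have no matching novels rows

Fix: Switch to LEFT JOIN to retain unmatched parent rows

Corrected query:
SELECT p.name, COUNT(c.id) FROM authors p LEFT JOIN novels c ON c.author_id = p.id GROUP BY p.name

Result:
name    | COUNT(c.id)
--------+------------
Asimov  | 0          
Atwood  | 3          
Austen  | 3          
Le Guin | 2          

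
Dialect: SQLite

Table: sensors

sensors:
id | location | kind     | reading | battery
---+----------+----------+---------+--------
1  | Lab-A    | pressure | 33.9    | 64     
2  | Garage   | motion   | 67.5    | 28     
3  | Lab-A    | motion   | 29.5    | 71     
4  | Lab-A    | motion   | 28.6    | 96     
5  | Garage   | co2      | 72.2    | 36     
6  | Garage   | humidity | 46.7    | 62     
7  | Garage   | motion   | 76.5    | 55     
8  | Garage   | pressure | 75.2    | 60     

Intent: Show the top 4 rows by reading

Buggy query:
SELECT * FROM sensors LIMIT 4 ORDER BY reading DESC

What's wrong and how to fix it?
Bug: ORDER BY cannot follow LIMIT; LIMIT is the final clause

Fix: Sort with ORDER BY, then apply LIMIT

Corrected query:
SELECT * FROM sensors ORDER BY reading DESC LIMIT 4

Result:
id | location | kind     | reading | battery
---+----------+----------+---------+--------
7  | Garage   | motion   | 76.5    | 55     
8  | Garage   | pressure | 75.2    | 60     
5  | Garage   | co2      | 72.2    | 36     
2  | Garage   | motion   | 67.5    | 28     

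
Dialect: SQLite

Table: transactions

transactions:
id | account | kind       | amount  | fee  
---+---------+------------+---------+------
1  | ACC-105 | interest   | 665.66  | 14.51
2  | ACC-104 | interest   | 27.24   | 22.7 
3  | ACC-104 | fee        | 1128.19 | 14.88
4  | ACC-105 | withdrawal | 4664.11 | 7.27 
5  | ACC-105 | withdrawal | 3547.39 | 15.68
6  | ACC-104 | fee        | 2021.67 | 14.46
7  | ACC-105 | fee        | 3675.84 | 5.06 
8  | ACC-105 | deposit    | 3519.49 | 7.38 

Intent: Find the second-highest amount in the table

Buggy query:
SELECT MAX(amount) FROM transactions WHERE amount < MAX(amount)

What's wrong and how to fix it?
Bug: The inner MAX is an aggregate inside WHERE, which is not allowed

Fix: Put the inner MAX in a scalar subquery

Corrected query:
SELECT MAX(amount) FROM transactions WHERE amount < (SELECT MAX(amount) FROM transactions)

Result:
MAX(amount)
-----------
3675.84    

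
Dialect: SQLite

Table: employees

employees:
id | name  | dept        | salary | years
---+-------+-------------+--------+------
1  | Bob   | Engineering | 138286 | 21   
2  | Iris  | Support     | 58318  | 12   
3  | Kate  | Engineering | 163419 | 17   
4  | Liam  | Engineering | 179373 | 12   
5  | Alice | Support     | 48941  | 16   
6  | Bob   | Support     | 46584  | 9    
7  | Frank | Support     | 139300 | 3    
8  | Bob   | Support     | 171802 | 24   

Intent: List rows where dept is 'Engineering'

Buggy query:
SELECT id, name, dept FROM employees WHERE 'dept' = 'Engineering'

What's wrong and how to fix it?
Bug: Single quotes denote string literals in SQL; the column name is being compared as a constant string

Fix: Reference the column as dept without single quotes

Corrected query:
SELECT id, name, dept FROM employees WHERE dept = 'Engineering'

Result:
id | name | dept       
---+------+------------
1  | Bob  | Engineering
3  | Kate | Engineering
4  | Liam | Engineering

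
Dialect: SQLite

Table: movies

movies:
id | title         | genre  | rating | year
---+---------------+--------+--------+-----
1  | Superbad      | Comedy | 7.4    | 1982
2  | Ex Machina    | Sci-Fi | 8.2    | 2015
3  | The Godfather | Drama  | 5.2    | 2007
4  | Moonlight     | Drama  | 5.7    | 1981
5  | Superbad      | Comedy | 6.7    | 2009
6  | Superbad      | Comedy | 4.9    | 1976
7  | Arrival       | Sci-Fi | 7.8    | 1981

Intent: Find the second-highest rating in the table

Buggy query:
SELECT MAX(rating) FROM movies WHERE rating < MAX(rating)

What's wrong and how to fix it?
Bug: The inner MAX is an aggregate inside WHERE, which is not allowed

Fix: Put the inner MAX in a scalar subquery

Corrected query:
SELECT MAX(rating) FROM movies WHERE rating < (SELECT MAX(rating) FROM movies)

Result:
MAX(rating)
-----------
7.8        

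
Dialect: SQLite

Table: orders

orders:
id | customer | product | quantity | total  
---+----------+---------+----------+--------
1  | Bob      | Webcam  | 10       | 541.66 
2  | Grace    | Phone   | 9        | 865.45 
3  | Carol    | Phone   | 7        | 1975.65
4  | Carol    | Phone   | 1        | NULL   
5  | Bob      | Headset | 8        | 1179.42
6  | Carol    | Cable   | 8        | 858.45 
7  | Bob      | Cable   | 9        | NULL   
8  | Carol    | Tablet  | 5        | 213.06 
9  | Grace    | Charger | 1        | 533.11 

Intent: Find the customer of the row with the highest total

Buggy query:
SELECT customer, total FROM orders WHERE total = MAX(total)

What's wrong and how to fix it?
Bug: WHERE is evaluated per row; an aggregate over the whole table isn't defined there

Fix: Wrap MAX in a scalar subquery so WHERE compares against a single value

Corrected query:
SELECT customer, total FROM orders WHERE total = (SELECT MAX(total) FROM orders)

Result:
customer | total  
---------+--------
Carol    | 1975.65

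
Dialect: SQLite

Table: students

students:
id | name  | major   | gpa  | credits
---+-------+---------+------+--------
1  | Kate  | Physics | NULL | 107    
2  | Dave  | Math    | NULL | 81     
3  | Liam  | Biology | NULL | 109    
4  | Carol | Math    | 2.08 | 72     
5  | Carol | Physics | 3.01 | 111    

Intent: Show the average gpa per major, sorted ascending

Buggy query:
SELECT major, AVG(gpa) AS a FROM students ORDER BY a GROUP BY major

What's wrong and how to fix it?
Bug: ORDER BY appears before GROUP BY; SQL clause order requires GROUP BY first

Fix: Move ORDER BY to the end, after GROUP BY

Corrected query:
SELECT major, AVG(gpa) AS a FROM students GROUP BY major ORDER BY a

Result:
major   | a   
--------+-----
Biology | NULL
Math    | 2.08
Physics | 3.01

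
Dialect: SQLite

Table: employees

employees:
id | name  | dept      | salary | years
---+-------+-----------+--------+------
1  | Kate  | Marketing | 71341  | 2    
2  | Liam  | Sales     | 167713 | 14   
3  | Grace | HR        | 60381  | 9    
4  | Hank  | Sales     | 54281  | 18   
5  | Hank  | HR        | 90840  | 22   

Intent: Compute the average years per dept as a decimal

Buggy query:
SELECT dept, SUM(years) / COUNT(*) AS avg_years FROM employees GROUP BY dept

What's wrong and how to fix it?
Bug: SUM(years) and COUNT(*) are both integers; the division truncates the fractional part

Fix: Cast one side to REAL so the division keeps the fractional part

Corrected query:
SELECT dept, SUM(years) * 1.0 / COUNT(*) AS avg_years FROM employees GROUP BY dept

Result:
dept      | avg_years
----------+----------
HR        | 15.5     
Marketing | 2        
Sales     | 16       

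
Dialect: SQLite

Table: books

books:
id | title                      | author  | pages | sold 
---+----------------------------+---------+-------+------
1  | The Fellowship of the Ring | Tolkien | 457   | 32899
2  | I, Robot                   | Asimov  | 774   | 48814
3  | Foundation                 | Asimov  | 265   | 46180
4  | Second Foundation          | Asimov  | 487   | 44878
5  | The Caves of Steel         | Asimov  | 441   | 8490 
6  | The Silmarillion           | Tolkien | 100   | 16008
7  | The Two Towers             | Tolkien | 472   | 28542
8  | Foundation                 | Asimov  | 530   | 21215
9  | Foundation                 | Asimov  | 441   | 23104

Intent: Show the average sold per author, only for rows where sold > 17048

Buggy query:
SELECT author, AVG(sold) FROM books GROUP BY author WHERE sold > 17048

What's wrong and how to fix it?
Bug: WHERE cannot follow GROUP BY

Fix: Place WHERE between FROM and GROUP BY

Corrected query:
SELECT author, AVG(sold) FROM books WHERE sold > 17048 GROUP BY author

Result:
author  | AVG(sold)
--------+----------
Asimov  | 36838.2  
Tolkien | 30720.5  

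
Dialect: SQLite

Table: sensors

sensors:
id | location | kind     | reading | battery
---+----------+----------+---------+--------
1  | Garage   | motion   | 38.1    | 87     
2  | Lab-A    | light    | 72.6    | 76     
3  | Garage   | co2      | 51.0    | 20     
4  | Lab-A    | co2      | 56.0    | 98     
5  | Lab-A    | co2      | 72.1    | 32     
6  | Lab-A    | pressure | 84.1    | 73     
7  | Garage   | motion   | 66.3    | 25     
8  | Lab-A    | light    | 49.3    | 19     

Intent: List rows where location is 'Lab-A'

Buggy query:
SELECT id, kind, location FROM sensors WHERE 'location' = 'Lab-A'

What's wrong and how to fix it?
Bug: 'location' in single quotes is a string literal, not the column; the comparison is literal-vs-literal and never true

Fix: Remove the quotes around the column name (or use double quotes for an identifier)

Corrected query:
SELECT id, kind, location FROM sensors WHERE location = 'Lab-A'

Result:
id | kind     | location
---+----------+---------
2  | light    | Lab-A   
4  | co2      | Lab-A   
5  | co2      | Lab-A   
6  | pressure | Lab-A   
8  | light    | Lab-A   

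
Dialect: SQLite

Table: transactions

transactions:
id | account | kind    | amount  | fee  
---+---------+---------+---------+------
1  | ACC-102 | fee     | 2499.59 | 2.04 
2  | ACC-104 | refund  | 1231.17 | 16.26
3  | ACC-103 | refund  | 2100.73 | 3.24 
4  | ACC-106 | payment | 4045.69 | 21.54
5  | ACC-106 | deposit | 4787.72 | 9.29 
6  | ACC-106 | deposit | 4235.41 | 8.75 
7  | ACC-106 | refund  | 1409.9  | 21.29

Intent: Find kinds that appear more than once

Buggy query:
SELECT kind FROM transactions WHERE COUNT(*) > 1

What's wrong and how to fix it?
Bug: WHERE can't reference COUNT(*); aggregates are computed after WHERE

Fix: GROUP BY kind, then filter groups with HAVING COUNT(*) > 1

Corrected query:
SELECT kind FROM transactions GROUP BY kind HAVING COUNT(*) > 1

Result:
kind   
-------
deposit
refund 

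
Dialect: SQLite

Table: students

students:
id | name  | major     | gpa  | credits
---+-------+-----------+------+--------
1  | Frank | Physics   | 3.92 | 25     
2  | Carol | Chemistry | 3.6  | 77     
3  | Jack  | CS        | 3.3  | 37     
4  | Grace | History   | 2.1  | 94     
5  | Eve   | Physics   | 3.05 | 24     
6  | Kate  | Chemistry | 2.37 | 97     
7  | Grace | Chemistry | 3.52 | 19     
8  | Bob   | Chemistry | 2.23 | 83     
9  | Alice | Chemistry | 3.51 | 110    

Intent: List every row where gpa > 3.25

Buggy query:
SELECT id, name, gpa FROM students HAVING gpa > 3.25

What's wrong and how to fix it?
Bug: This is a non-aggregate query (no GROUP BY, no aggregates), so in SQLite the HAVING clause is invalid here; a row-level condition belongs in WHERE

Fix: Replace HAVING with WHERE since the condition applies to individual rows

Corrected query:
SELECT id, name, gpa FROM students WHERE gpa > 3.25

Result:
id | name  | gpa 
---+-------+-----
1  | Frank | 3.92
2  | Carol | 3.6 
3  | Jack  | 3.3 
7  | Grace | 3.52
9  | Alice | 3.51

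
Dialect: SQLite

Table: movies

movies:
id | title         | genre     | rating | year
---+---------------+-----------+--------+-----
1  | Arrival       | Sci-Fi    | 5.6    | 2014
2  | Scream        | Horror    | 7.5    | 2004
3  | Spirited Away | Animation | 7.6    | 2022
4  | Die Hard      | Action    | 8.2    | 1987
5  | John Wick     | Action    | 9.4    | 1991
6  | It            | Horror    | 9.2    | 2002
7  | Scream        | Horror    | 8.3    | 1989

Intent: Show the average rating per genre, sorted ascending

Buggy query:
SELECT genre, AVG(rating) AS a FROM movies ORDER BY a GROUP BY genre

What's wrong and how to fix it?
Bug: GROUP BY must precede ORDER BY

Fix: Reorder: SELECT … FROM … GROUP BY … ORDER BY …

Corrected query:
SELECT genre, AVG(rating) AS a FROM movies GROUP BY genre ORDER BY a

Result:
genre     | a       
----------+---------
Sci-Fi    | 5.6     
Animation | 7.6     
Horror    | 8.333333
Action    | 8.8     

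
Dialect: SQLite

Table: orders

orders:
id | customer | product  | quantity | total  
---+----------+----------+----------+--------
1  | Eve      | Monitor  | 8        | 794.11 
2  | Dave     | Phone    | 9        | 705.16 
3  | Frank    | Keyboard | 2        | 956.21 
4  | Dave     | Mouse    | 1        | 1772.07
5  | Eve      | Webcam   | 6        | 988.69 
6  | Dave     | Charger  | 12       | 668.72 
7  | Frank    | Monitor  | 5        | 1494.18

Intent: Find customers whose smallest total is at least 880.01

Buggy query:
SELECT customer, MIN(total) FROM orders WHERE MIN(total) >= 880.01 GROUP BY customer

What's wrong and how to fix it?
Bug: MIN() in WHERE is a misuse of aggregate

Fix: Use HAVING for the per-group MIN condition

Corrected query:
SELECT customer, MIN(total) FROM orders GROUP BY customer HAVING MIN(total) >= 880.01

Result:
customer | MIN(total)
---------+-----------
Frank    | 956.21    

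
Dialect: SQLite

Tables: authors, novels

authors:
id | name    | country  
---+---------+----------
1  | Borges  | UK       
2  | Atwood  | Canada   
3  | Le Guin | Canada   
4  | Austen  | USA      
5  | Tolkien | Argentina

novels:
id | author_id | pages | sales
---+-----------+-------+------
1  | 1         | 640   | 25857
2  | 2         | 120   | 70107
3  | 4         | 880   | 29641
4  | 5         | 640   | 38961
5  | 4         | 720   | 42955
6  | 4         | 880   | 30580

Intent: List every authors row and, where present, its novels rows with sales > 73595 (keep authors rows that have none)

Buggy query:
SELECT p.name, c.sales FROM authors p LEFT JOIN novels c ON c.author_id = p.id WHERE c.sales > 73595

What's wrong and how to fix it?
Bug: A WHERE condition on the right-hand table after LEFT JOIN drops unmatched parents

Fix: Move the right-table condition into the ON clause so unmatched parents are kept

Corrected query:
SELECT p.name, c.sales FROM authors p LEFT JOIN novels c ON c.author_id = p.id AND c.sales > 73595

Result:
name    | sales
--------+------
Borges  | NULL 
Atwood  | NULL 
Le Guin | NULL 
Austen  | NULL 
Tolkien | NULL 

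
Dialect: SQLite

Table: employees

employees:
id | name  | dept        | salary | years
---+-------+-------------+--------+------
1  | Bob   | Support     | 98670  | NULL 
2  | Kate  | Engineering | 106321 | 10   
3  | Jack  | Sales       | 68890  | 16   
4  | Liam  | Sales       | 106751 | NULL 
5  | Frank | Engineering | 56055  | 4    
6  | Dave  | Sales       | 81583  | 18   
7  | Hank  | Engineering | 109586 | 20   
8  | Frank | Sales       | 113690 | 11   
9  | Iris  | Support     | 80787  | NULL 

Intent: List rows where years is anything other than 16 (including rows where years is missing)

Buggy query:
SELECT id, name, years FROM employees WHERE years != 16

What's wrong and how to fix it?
Bug: 'years != 16' is unknown when years is NULL, so NULL rows are silently excluded

Fix: Add an explicit OR years IS NULL to include the missing-value rows

Corrected query:
SELECT id, name, years FROM employees WHERE years != 16 OR years IS NULL

Result:
id | name  | years
---+-------+------
1  | Bob   | NULL 
2  | Kate  | 10   
4  | Liam  | NULL 
5  | Frank | 4    
6  | Dave  | 18   
7  | Hank  | 20   
8  | Frank | 11   
9  | Iris  | NULL 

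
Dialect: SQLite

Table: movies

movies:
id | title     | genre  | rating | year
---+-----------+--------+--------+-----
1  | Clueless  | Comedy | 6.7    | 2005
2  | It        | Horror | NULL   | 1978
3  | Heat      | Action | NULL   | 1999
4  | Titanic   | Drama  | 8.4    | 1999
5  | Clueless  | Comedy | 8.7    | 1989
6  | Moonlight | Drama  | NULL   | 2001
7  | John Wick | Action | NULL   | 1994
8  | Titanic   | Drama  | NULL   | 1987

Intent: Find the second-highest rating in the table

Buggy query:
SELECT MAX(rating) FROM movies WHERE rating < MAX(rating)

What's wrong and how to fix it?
Bug: The inner MAX is an aggregate inside WHERE, which is not allowed

Fix: Put the inner MAX in a scalar subquery

Corrected query:
SELECT MAX(rating) FROM movies WHERE rating < (SELECT MAX(rating) FROM movies)

Result:
MAX(rating)
-----------
8.4        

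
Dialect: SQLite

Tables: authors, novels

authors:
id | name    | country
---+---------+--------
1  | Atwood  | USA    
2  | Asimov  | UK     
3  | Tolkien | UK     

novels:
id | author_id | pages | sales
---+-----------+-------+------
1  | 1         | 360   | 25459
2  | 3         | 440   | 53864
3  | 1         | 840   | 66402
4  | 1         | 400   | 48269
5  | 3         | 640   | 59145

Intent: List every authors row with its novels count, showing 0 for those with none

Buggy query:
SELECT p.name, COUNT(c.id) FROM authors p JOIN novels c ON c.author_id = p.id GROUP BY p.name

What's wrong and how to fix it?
Bug: An inner join excludes parents with zero children

Fix: Use LEFT JOIN so parents without children still appear (COUNT(c.id) gives 0)

Corrected query:
SELECT p.name, COUNT(c.id) FROM authors p LEFT JOIN novels c ON c.author_id = p.id GROUP BY p.name

Result:
name    | COUNT(c.id)
--------+------------
Asimov  | 0          
Atwood  | 3          
Tolkien | 2          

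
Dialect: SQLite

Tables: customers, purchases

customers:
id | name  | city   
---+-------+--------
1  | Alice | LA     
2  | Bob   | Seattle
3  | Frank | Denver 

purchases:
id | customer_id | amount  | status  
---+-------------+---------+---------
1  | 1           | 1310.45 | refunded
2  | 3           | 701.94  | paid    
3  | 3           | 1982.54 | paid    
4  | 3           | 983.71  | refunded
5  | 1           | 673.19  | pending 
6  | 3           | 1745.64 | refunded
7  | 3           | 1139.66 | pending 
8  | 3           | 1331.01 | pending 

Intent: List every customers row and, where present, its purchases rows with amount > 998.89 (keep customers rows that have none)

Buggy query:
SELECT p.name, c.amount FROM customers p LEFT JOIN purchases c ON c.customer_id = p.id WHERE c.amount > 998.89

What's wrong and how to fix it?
Bug: A WHERE condition on the right-hand table after LEFT JOIN drops unmatched parents

Fix: Put 'c.amount > 998.89' in the JOIN's ON clause instead of WHERE

Corrected query:
SELECT p.name, c.amount FROM customers p LEFT JOIN purchases c ON c.customer_id = p.id AND c.amount > 998.89

Result:
name  | amount 
------+--------
Alice | 1310.45
Bob   | NULL   
Frank | 1139.66
Frank | 1331.01
Frank | 1745.64
Frank | 1982.54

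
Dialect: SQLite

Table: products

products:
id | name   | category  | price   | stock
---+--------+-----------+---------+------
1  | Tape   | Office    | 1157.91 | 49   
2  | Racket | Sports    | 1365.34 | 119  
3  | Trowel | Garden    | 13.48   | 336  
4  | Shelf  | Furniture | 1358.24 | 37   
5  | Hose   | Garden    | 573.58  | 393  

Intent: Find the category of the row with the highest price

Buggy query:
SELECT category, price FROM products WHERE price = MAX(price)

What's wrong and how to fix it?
Bug: WHERE is evaluated per row; an aggregate over the whole table isn't defined there

Fix: Wrap MAX in a scalar subquery so WHERE compares against a single value

Corrected query:
SELECT category, price FROM products WHERE price = (SELECT MAX(price) FROM products)

Result:
category | price  
---------+--------
Sports   | 1365.34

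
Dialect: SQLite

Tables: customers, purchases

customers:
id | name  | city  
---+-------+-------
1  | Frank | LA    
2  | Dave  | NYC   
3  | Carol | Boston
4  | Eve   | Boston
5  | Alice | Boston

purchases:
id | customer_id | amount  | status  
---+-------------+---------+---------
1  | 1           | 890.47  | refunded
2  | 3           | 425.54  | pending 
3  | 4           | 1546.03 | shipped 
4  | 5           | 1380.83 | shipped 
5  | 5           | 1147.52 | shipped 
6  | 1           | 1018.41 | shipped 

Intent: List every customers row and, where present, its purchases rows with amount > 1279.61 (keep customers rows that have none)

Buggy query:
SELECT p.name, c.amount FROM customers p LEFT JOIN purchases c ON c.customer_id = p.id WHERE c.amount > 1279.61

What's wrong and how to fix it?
Bug: A WHERE condition on the right-hand table after LEFT JOIN drops unmatched parents

Fix: Move the right-table condition into the ON clause so unmatched parents are kept

Corrected query:
SELECT p.name, c.amount FROM customers p LEFT JOIN purchases c ON c.customer_id = p.id AND c.amount > 1279.61

Result:
name  | amount 
------+--------
Frank | NULL   
Dave  | NULL   
Carol | NULL   
Eve   | 1546.03
Alice | 1380.83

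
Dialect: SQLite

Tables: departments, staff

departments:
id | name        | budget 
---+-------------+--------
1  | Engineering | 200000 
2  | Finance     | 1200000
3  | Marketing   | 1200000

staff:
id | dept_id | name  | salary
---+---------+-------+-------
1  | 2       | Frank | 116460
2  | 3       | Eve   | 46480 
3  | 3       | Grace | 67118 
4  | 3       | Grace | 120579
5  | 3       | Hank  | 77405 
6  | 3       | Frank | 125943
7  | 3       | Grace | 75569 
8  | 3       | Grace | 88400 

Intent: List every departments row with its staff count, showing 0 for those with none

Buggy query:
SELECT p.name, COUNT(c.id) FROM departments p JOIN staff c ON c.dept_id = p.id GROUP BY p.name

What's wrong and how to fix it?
Bug: An inner join excludes parents with zero children

Fix: Use LEFT JOIN so parents without children still appear (COUNT(c.id) gives 0)

Corrected query:
SELECT p.name, COUNT(c.id) FROM departments p LEFT JOIN staff c ON c.dept_id = p.id GROUP BY p.name

Result:
name        | COUNT(c.id)
------------+------------
Engineering | 0          
Finance     | 1          
Marketing   | 7          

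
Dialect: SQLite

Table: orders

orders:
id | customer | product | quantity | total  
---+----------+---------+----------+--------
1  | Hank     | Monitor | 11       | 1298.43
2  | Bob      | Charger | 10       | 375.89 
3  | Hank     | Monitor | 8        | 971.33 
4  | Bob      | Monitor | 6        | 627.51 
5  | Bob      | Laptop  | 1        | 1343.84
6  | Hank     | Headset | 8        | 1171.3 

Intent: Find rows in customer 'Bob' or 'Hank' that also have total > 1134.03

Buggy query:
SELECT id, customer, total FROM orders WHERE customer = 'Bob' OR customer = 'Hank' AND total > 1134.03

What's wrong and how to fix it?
Bug: Without parentheses, AND is evaluated before OR, so the total filter only applies to the 'Hank' branch

Fix: Group the OR with parentheses (or use IN), then AND the threshold

Corrected query:
SELECT id, customer, total FROM orders WHERE (customer = 'Bob' OR customer = 'Hank') AND total > 1134.03

Result:
id | customer | total  
---+----------+--------
1  | Hank     | 1298.43
5  | Bob      | 1343.84
6  | Hank     | 1171.3 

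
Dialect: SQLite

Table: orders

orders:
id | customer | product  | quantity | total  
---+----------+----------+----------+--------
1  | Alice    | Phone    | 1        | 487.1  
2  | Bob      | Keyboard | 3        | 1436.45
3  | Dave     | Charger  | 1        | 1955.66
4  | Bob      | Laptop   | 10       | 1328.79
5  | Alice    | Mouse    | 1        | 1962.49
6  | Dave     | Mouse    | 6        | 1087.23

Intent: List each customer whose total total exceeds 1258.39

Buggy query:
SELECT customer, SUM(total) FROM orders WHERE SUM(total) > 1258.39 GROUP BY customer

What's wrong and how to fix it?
Bug: Aggregate functions cannot appear in a WHERE clause

Fix: Use HAVING (which filters groups after aggregation) instead of WHERE

Corrected query:
SELECT customer, SUM(total) FROM orders GROUP BY customer HAVING SUM(total) > 1258.39

Result:
customer | SUM(total)
---------+-----------
Alice    | 2449.59   
Bob      | 2765.24   
Dave     | 3042.89   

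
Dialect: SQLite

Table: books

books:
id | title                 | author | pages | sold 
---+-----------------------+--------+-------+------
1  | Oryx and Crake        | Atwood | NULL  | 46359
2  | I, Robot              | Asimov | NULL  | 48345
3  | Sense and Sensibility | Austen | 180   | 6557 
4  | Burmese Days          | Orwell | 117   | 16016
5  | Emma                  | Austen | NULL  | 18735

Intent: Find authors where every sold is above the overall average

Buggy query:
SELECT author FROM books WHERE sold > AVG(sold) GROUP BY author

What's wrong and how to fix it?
Bug: AVG() is an aggregate; it can't sit directly in WHERE

Fix: Use a subquery for AVG and a HAVING MIN(...) filter so the condition holds for every row in the group

Corrected query:
SELECT author FROM books GROUP BY author HAVING MIN(sold) > (SELECT AVG(sold) FROM books)

Result:
author
------
Asimov
Atwood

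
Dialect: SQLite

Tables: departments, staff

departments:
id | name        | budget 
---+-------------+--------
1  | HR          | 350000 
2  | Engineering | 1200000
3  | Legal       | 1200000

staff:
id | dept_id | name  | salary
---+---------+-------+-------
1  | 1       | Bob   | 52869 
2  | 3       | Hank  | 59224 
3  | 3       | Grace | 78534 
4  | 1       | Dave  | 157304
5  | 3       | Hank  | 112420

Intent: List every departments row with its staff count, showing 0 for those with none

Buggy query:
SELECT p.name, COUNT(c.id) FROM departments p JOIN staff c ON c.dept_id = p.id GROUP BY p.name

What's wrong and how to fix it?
Bug: An inner join excludes parents with zero children

Fix: Switch to LEFT JOIN to retain unmatched parent rows

Corrected query:
SELECT p.name, COUNT(c.id) FROM departments p LEFT JOIN staff c ON c.dept_id = p.id GROUP BY p.name

Result:
name        | COUNT(c.id)
------------+------------
Engineering | 0          
HR          | 2          
Legal       | 3          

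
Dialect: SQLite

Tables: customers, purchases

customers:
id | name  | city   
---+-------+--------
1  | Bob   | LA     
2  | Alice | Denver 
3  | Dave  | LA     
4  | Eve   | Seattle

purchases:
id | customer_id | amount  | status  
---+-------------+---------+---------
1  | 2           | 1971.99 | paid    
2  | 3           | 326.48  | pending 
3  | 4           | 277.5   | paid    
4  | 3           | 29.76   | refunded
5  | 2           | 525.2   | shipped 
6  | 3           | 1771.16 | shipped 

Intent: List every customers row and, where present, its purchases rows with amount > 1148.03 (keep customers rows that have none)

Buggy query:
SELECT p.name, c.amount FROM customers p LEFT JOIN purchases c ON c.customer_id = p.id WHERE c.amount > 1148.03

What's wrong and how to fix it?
Bug: Filtering c.amount in WHERE discards the NULL rows produced by LEFT JOIN, turning it into an inner join

Fix: Move the right-table condition into the ON clause so unmatched parents are kept

Corrected query:
SELECT p.name, c.amount FROM customers p LEFT JOIN purchases c ON c.customer_id = p.id AND c.amount > 1148.03

Result:
name  | amount 
------+--------
Bob   | NULL   
Alice | 1971.99
Dave  | 1771.16
Eve   | NULL   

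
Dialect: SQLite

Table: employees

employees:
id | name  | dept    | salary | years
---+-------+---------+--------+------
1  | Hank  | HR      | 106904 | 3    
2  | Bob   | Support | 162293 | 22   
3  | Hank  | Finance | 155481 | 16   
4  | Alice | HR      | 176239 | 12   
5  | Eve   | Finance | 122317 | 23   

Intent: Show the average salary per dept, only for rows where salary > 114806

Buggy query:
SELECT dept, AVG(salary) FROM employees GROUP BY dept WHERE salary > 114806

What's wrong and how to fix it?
Bug: WHERE cannot follow GROUP BY

Fix: Place WHERE between FROM and GROUP BY

Corrected query:
SELECT dept, AVG(salary) FROM employees WHERE salary > 114806 GROUP BY dept

Result:
dept    | AVG(salary)
--------+------------
Finance | 138899     
HR      | 176239     
Support | 162293     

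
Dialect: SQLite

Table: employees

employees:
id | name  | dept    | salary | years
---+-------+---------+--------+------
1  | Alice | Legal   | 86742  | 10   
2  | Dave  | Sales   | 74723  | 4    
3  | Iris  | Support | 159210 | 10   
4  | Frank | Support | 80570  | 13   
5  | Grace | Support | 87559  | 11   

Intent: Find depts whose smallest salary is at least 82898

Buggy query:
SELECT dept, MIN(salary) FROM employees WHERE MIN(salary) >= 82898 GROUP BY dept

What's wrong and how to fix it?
Bug: Aggregates like MIN are computed per group after WHERE runs

Fix: Use HAVING for the per-group MIN condition

Corrected query:
SELECT dept, MIN(salary) FROM employees GROUP BY dept HAVING MIN(salary) >= 82898

Result:
dept  | MIN(salary)
------+------------
Legal | 86742      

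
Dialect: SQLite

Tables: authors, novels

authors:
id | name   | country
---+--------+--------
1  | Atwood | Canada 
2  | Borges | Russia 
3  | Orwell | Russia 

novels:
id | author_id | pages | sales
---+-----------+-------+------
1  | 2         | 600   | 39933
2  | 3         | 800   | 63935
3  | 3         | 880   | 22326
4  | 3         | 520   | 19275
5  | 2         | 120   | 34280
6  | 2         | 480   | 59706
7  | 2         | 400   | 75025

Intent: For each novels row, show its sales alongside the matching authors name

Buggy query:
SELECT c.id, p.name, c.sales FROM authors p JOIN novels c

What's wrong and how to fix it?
Bug: Missing join condition: each novels row is matched to all authors rows instead of just its own

Fix: Add ON c.author_id = p.id to the JOIN

Corrected query:
SELECT c.id, p.name, c.sales FROM authors p JOIN novels c ON c.author_id = p.id

Result:
id | name   | sales
---+--------+------
1  | Borges | 39933
2  | Orwell | 63935
3  | Orwell | 22326
4  | Orwell | 19275
5  | Borges | 34280
6  | Borges | 59706
7  | Borges | 75025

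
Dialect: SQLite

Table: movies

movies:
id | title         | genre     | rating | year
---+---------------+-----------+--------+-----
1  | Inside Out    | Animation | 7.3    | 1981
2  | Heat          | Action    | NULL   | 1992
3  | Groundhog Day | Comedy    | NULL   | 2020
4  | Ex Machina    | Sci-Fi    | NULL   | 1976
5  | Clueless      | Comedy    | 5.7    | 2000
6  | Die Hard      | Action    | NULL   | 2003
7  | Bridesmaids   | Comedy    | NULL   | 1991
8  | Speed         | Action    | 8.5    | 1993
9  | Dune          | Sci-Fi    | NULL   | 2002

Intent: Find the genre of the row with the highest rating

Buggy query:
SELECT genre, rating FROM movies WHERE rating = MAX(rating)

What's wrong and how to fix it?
Bug: WHERE is evaluated per row; an aggregate over the whole table isn't defined there

Fix: Wrap MAX in a scalar subquery so WHERE compares against a single value

Corrected query:
SELECT genre, rating FROM movies WHERE rating = (SELECT MAX(rating) FROM movies)

Result:
genre  | rating
-------+-------
Action | 8.5   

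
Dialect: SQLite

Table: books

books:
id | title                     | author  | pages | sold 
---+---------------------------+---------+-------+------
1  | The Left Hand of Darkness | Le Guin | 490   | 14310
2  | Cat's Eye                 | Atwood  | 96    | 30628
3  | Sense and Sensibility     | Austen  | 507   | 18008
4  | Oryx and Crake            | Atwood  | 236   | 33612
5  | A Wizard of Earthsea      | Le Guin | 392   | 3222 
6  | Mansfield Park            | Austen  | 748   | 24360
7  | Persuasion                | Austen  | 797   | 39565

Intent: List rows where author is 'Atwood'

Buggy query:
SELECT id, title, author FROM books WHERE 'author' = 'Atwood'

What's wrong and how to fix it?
Bug: 'author' in single quotes is a string literal, not the column; the comparison is literal-vs-literal and never true

Fix: Reference the column as author without single quotes

Corrected query:
SELECT id, title, author FROM books WHERE author = 'Atwood'

Result:
id | title          | author
---+----------------+-------
2  | Cat's Eye      | Atwood
4  | Oryx and Crake | Atwood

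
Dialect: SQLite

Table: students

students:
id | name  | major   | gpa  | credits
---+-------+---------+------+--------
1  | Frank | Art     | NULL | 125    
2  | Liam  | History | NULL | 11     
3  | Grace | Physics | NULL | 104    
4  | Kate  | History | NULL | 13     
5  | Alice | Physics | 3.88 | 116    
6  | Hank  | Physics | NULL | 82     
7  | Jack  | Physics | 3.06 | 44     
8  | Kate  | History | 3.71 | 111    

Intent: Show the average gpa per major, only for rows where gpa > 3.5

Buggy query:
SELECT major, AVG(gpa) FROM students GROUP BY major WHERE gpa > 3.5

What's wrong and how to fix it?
Bug: Row-level WHERE must come before GROUP BY in the clause order

Fix: Move the WHERE clause before GROUP BY

Corrected query:
SELECT major, AVG(gpa) FROM students WHERE gpa > 3.5 GROUP BY major

Result:
major   | AVG(gpa)
--------+---------
History | 3.71    
Physics | 3.88    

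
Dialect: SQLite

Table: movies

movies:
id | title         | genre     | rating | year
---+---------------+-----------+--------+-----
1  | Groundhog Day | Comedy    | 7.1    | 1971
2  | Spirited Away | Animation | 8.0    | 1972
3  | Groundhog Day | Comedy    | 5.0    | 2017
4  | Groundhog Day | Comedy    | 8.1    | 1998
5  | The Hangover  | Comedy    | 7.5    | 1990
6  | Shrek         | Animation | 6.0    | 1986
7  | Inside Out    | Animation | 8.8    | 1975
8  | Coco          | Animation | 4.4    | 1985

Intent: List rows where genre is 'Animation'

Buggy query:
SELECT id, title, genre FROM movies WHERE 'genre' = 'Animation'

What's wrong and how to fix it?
Bug: Single quotes denote string literals in SQL; the column name is being compared as a constant string

Fix: Remove the quotes around the column name (or use double quotes for an identifier)

Corrected query:
SELECT id, title, genre FROM movies WHERE genre = 'Animation'

Result:
id | title         | genre    
---+---------------+----------
2  | Spirited Away | Animation
6  | Shrek         | Animation
7  | Inside Out    | Animation
8  | Coco          | Animation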